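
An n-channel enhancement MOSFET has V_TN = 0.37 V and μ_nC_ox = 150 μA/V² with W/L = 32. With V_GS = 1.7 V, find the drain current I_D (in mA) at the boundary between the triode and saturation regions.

At the boundary V_DS = V_ov = V_GS − V_TN = 1.7 − 0.37 = 1.33 V.
k_n = μ_nC_ox · (W/L) = 4.8 mA/V².
I_D = ½ k_n V_ov² = 0.5 × 4.8 × 1.33² = 4.25 mA.

I_D = 4.25 mA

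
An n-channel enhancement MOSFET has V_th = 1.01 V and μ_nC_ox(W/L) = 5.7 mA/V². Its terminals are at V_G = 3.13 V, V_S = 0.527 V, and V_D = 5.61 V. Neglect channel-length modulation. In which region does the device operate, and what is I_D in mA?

V_GS = V_G − V_S = 3.13 − 0.527 = 2.6 V; V_DS = V_D − V_S = 5.61 − 0.527 = 5.08 V.
V_ov = V_GS − V_th = 2.6 − 1.01 = 1.59 V.
Since V_DS = 5.08 V ≥ V_ov = 1.59 V, the device is in saturation.
I_D = ½ k_n V_ov² = 0.5 × 5.7 × 1.59² = 7.23 mA.

Saturation; I_D = 7.23 mA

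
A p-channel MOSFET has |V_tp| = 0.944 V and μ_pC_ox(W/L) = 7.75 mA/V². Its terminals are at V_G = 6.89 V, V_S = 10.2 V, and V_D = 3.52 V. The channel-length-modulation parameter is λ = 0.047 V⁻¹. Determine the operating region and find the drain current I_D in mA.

Saturation; I_D = 28.5 mA

V_SG = V_S − V_G = 10.2 − 6.89 = 3.31 V; V_SD = V_S − V_D = 10.2 − 3.52 = 6.68 V.
V_ov = V_SG − |V_tp| = 3.31 − 0.944 = 2.37 V.
Since V_SD = 6.68 V ≥ V_ov = 2.37 V, the device is in saturation.
I_D = ½ k_p V_ov² (1 + λ V_SD) = 0.5 × 7.75 × 2.37² × (1 + 0.047 × 6.68) = 28.5 mA.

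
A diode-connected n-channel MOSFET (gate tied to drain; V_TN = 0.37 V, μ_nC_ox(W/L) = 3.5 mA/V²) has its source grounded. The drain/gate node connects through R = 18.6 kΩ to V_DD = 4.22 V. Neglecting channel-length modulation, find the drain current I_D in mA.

I_D = 0.189 mA

With gate tied to drain, V_GS = V_DS ≥ V_GS − V_TN, so the device is in saturation.
KCL at the drain: ½ k_n (V_GS − V_TN)² = (V_DD − V_GS)/R.
Let x = V_GS − 0.37. Then 32.6 x² + x − 3.85 = 0, giving x = 0.329 V (positive root), so V_GS = 0.699 V.
I_D = (V_DD − V_GS)/R = (4.22 − 0.699) / 18.6 = 0.189 mA.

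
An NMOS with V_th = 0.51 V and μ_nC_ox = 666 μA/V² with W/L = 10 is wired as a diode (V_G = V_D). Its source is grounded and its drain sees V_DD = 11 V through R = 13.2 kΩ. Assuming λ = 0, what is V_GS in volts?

V_GS = 0.987 V

With gate tied to drain, V_GS = V_DS ≥ V_GS − V_th, so the device is in saturation.
k_n = μ_nC_ox · (W/L) = 6.66 mA/V².
KCL at the drain: ½ k_n (V_GS − V_th)² = (V_DD − V_GS)/R.
Let x = V_GS − 0.51. Then 44 x² + x − 10.49 = 0, giving x = 0.477 V (positive root), so V_GS = 0.987 V.
I_D = (V_DD − V_GS)/R = (11 − 0.987) / 13.2 = 0.759 mA.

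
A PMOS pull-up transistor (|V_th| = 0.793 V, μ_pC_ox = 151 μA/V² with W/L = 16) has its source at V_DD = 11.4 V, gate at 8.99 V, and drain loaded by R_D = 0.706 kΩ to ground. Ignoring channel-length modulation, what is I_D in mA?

V_SG = V_DD − V_G = 11.4 − 8.99 = 2.41 V, so V_ov = 2.41 − 0.793 = 1.62 V.
k_p = μ_pC_ox · (W/L) = 2.416 mA/V².
Assume saturation: I_D = ½ k_p V_ov² = 0.5 × 2.416 × 1.62² = 3.16 mA, giving V_SD = V_DD − I_D R_D = 11.4 − 3.16 × 0.706 = 9.17 V.
V_SD = 9.17 V ≥ V_ov = 1.62 V, confirming saturation.

I_D = 3.16 mA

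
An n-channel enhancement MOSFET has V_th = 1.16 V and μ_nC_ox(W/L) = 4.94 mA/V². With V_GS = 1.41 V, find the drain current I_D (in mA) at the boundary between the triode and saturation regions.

I_D = 0.154 mA

At the boundary V_DS = V_ov = V_GS − V_th = 1.41 − 1.16 = 0.25 V.
I_D = ½ k_n V_ov² = 0.5 × 4.94 × 0.25² = 0.154 mA.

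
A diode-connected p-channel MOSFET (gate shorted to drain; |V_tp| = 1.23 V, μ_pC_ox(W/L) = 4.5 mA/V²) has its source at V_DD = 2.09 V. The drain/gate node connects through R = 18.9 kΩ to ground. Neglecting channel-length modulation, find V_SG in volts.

V_SG = 1.36 V

With gate tied to drain, V_SG = V_SD ≥ V_SG − |V_tp|, so the device is in saturation.
KCL at the drain: ½ k_p (V_SG − |V_tp|)² = (V_DD − V_SG)/R.
Let x = V_SG − 1.23. Then 42.5 x² + x − 0.86 = 0, giving x = 0.131 V (positive root), so V_SG = 1.36 V.
I_D = (V_DD − V_SG)/R = (2.09 − 1.36) / 18.9 = 0.0386 mA.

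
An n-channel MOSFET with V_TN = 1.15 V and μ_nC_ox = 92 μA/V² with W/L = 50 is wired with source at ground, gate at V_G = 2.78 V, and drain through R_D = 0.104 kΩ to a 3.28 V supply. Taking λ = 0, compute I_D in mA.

V_GS = V_G = 2.78 V, so V_ov = 2.78 − 1.15 = 1.63 V.
k_n = μ_nC_ox · (W/L) = 4.6 mA/V².
Assume saturation: I_D = ½ k_n V_ov² = 0.5 × 4.6 × 1.63² = 6.11 mA, giving V_DS = V_DD − I_D R_D = 3.28 − 6.11 × 0.104 = 2.64 V.
V_DS = 2.64 V ≥ V_ov = 1.63 V, confirming saturation.

I_D = 6.11 mA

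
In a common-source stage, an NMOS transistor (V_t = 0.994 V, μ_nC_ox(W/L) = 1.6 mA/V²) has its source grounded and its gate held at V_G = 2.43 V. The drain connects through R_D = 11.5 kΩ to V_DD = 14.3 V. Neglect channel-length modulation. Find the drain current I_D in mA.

I_D = 1.18 mA

V_GS = V_G = 2.43 V, so V_ov = 2.43 − 0.994 = 1.44 V.
Assume saturation: I_D = ½ k_n V_ov² = 0.5 × 1.6 × 1.44² = 1.65 mA, giving V_DS = V_DD − I_D R_D = 14.3 − 1.65 × 11.5 = -4.67 V.
But -4.67 V < V_ov = 1.44 V, so the device is actually in triode.
In triode I_D = k_n[V_ov V_DS − ½ V_DS²] and I_D = (V_DD − V_DS)/R_D. Equating: 9.2 V_DS² − 27.42 V_DS + 14.3 = 0, giving V_DS = 0.674 V (the root below V_ov).
I_D = (14.3 − 0.674) / 11.5 = 1.18 mA.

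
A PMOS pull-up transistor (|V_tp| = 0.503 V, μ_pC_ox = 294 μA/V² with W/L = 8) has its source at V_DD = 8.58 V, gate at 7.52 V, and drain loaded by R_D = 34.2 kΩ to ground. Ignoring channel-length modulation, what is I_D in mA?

V_SG = V_DD − V_G = 8.58 − 7.52 = 1.06 V, so V_ov = 1.06 − 0.503 = 0.557 V.
k_p = μ_pC_ox · (W/L) = 2.352 mA/V².
Assume saturation: I_D = ½ k_p V_ov² = 0.5 × 2.352 × 0.557² = 0.365 mA, giving V_SD = V_DD − I_D R_D = 8.58 − 0.365 × 34.2 = -3.9 V.
But -3.9 V < V_ov = 0.557 V, so the device is actually in triode.
In triode I_D = k_p[V_ov V_SD − ½ V_SD²] and I_D = (V_DD − V_SD)/R_D. Equating: 40.2 V_SD² − 45.8 V_SD + 8.58 = 0, giving V_SD = 0.236 V (the root below V_ov).
I_D = (8.58 − 0.236) / 34.2 = 0.244 mA.

I_D = 0.244 mA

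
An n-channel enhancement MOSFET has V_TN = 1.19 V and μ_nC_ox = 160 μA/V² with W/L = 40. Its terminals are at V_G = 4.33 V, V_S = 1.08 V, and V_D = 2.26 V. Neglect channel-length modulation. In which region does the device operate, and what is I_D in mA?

Triode; I_D = 11.1 mA

V_GS = V_G − V_S = 4.33 − 1.08 = 3.25 V; V_DS = V_D − V_S = 2.26 − 1.08 = 1.18 V.
k_n = μ_nC_ox · (W/L) = 6.4 mA/V².
V_ov = V_GS − V_TN = 3.25 − 1.19 = 2.06 V.
Since V_DS = 1.18 V < V_ov = 2.06 V, the device is in the triode region.
I_D = k_n [V_ov · V_DS − ½ V_DS²] = 6.4 × [2.06 × 1.18 − 0.5 × 1.18²] = 11.1 mA.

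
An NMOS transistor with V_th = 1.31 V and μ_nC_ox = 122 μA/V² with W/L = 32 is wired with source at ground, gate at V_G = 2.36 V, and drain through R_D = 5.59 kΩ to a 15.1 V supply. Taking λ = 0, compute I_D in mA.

V_GS = V_G = 2.36 V, so V_ov = 2.36 − 1.31 = 1.05 V.
k_n = μ_nC_ox · (W/L) = 3.904 mA/V².
Assume saturation: I_D = ½ k_n V_ov² = 0.5 × 3.904 × 1.05² = 2.15 mA, giving V_DS = V_DD − I_D R_D = 15.1 − 2.15 × 5.59 = 3.07 V.
V_DS = 3.07 V ≥ V_ov = 1.05 V, confirming saturation.

I_D = 2.15 mA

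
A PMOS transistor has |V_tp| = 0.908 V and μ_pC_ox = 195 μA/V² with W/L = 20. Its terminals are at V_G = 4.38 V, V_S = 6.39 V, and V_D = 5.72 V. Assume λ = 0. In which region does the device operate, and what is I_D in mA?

Triode; I_D = 2.00 mA

V_SG = V_S − V_G = 6.39 − 4.38 = 2.01 V; V_SD = V_S − V_D = 6.39 − 5.72 = 0.67 V.
k_p = μ_pC_ox · (W/L) = 3.9 mA/V².
V_ov = V_SG − |V_tp| = 2.01 − 0.908 = 1.1 V.
Since V_SD = 0.67 V < V_ov = 1.1 V, the device is in the triode region.
I_D = k_p [V_ov · V_SD − ½ V_SD²] = 3.9 × [1.1 × 0.67 − 0.5 × 0.67²] = 2 mA.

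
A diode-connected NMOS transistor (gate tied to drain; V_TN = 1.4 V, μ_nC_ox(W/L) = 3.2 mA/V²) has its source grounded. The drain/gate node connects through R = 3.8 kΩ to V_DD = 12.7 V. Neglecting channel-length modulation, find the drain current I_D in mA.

With gate tied to drain, V_GS = V_DS ≥ V_GS − V_TN, so the device is in saturation.
KCL at the drain: ½ k_n (V_GS − V_TN)² = (V_DD − V_GS)/R.
Let x = V_GS − 1.4. Then 6.08 x² + x − 11.3 = 0, giving x = 1.28 V (positive root), so V_GS = 2.68 V.
I_D = (V_DD − V_GS)/R = (12.7 − 2.68) / 3.8 = 2.64 mA.

I_D = 2.64 mA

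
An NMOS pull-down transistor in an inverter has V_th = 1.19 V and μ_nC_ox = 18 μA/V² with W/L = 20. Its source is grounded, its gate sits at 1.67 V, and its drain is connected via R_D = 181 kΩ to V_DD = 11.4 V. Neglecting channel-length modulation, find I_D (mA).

V_GS = V_G = 1.67 V, so V_ov = 1.67 − 1.19 = 0.48 V.
k_n = μ_nC_ox · (W/L) = 0.36 mA/V².
Assume saturation: I_D = ½ k_n V_ov² = 0.5 × 0.36 × 0.48² = 0.0415 mA, giving V_DS = V_DD − I_D R_D = 11.4 − 0.0415 × 181 = 3.89 V.
V_DS = 3.89 V ≥ V_ov = 0.48 V, confirming saturation.

I_D = 0.0415 mA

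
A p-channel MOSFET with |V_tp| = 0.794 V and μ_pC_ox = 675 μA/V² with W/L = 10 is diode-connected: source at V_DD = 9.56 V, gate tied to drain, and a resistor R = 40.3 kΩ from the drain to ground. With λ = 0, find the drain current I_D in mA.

I_D = 0.211 mA

With gate tied to drain, V_SG = V_SD ≥ V_SG − |V_tp|, so the device is in saturation.
k_p = μ_pC_ox · (W/L) = 6.75 mA/V².
KCL at the drain: ½ k_p (V_SG − |V_tp|)² = (V_DD − V_SG)/R.
Let x = V_SG − 0.794. Then 136 x² + x − 8.766 = 0, giving x = 0.25 V (positive root), so V_SG = 1.04 V.
I_D = (V_DD − V_SG)/R = (9.56 − 1.04) / 40.3 = 0.211 mA.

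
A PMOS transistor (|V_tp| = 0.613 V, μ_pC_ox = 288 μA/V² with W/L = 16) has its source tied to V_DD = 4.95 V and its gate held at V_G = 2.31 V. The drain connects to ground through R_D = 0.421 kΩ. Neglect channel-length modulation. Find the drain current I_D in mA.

V_SG = V_DD − V_G = 4.95 − 2.31 = 2.64 V, so V_ov = 2.64 − 0.613 = 2.03 V.
k_p = μ_pC_ox · (W/L) = 4.608 mA/V².
Assume saturation: I_D = ½ k_p V_ov² = 0.5 × 4.608 × 2.03² = 9.47 mA, giving V_SD = V_DD − I_D R_D = 4.95 − 9.47 × 0.421 = 0.965 V.
But 0.965 V < V_ov = 2.03 V, so the device is actually in triode.
In triode I_D = k_p[V_ov V_SD − ½ V_SD²] and I_D = (V_DD − V_SD)/R_D. Equating: 0.97 V_SD² − 4.932 V_SD + 4.95 = 0, giving V_SD = 1.38 V (the root below V_ov).
I_D = (4.95 − 1.38) / 0.421 = 8.49 mA.

I_D = 8.49 mA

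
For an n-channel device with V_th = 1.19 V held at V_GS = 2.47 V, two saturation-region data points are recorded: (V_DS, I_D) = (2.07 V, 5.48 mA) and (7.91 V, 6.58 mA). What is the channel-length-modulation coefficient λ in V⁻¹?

With V_GS fixed, I_D ∝ (1 + λ V_DS) in saturation, so I_D2/I_D1 = (1 + λ V_DS2)/(1 + λ V_DS1).
6.58/5.48 = 1.201 = (1 + 7.91 λ)/(1 + 2.07 λ).
Solving: λ (I_D1 V_DS2 − I_D2 V_DS1) = I_D2 − I_D1, so λ = (6.58 − 5.48) / (5.48 × 7.91 − 6.58 × 2.07) = 1.1 / 29.7 = 0.037 V⁻¹.

λ = 0.0370 V⁻¹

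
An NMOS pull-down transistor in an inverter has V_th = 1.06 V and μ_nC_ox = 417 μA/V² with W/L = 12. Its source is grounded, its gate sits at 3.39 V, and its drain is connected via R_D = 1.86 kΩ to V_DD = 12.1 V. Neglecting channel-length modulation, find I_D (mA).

V_GS = V_G = 3.39 V, so V_ov = 3.39 − 1.06 = 2.33 V.
k_n = μ_nC_ox · (W/L) = 5.004 mA/V².
Assume saturation: I_D = ½ k_n V_ov² = 0.5 × 5.004 × 2.33² = 13.6 mA, giving V_DS = V_DD − I_D R_D = 12.1 − 13.6 × 1.86 = -13.2 V.
But -13.2 V < V_ov = 2.33 V, so the device is actually in triode.
In triode I_D = k_n[V_ov V_DS − ½ V_DS²] and I_D = (V_DD − V_DS)/R_D. Equating: 4.65 V_DS² − 22.69 V_DS + 12.1 = 0, giving V_DS = 0.61 V (the root below V_ov).
I_D = (12.1 − 0.61) / 1.86 = 6.18 mA.

I_D = 6.18 mA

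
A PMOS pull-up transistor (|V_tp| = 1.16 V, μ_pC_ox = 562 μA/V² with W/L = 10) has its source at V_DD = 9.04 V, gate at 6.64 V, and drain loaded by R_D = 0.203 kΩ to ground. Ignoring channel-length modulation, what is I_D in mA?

V_SG = V_DD − V_G = 9.04 − 6.64 = 2.4 V, so V_ov = 2.4 − 1.16 = 1.24 V.
k_p = μ_pC_ox · (W/L) = 5.62 mA/V².
Assume saturation: I_D = ½ k_p V_ov² = 0.5 × 5.62 × 1.24² = 4.32 mA, giving V_SD = V_DD − I_D R_D = 9.04 − 4.32 × 0.203 = 8.16 V.
V_SD = 8.16 V ≥ V_ov = 1.24 V, confirming saturation.

I_D = 4.32 mA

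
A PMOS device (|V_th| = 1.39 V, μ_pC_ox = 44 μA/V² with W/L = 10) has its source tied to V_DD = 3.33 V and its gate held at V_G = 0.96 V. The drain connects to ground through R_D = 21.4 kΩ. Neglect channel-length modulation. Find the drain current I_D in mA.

V_SG = V_DD − V_G = 3.33 − 0.96 = 2.37 V, so V_ov = 2.37 − 1.39 = 0.98 V.
k_p = μ_pC_ox · (W/L) = 0.44 mA/V².
Assume saturation: I_D = ½ k_p V_ov² = 0.5 × 0.44 × 0.98² = 0.211 mA, giving V_SD = V_DD − I_D R_D = 3.33 − 0.211 × 21.4 = -1.19 V.
But -1.19 V < V_ov = 0.98 V, so the device is actually in triode.
In triode I_D = k_p[V_ov V_SD − ½ V_SD²] and I_D = (V_DD − V_SD)/R_D. Equating: 4.71 V_SD² − 10.23 V_SD + 3.33 = 0, giving V_SD = 0.399 V (the root below V_ov).
I_D = (3.33 − 0.399) / 21.4 = 0.137 mA.

I_D = 0.137 mA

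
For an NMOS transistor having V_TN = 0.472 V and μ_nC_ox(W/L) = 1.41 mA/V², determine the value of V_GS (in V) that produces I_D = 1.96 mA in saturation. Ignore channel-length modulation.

In saturation I_D = ½ k_n (V_GS − V_TN)², so V_GS − V_TN = √(2 I_D / k_n) = √(2 × 1.96 / 1.41) = 1.67 V.
V_GS = 0.472 + 1.67 = 2.14 V.

V_GS = 2.14 V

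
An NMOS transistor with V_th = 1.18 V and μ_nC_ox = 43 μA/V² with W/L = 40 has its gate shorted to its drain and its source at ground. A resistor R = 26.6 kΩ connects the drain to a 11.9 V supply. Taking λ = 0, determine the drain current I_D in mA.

With gate tied to drain, V_GS = V_DS ≥ V_GS − V_th, so the device is in saturation.
k_n = μ_nC_ox · (W/L) = 1.72 mA/V².
KCL at the drain: ½ k_n (V_GS − V_th)² = (V_DD − V_GS)/R.
Let x = V_GS − 1.18. Then 22.9 x² + x − 10.72 = 0, giving x = 0.663 V (positive root), so V_GS = 1.84 V.
I_D = (V_DD − V_GS)/R = (11.9 − 1.84) / 26.6 = 0.378 mA.

I_D = 0.378 mA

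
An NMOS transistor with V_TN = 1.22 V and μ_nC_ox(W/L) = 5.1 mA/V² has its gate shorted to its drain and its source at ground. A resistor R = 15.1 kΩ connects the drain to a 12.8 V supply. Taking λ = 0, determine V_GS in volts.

With gate tied to drain, V_GS = V_DS ≥ V_GS − V_TN, so the device is in saturation.
KCL at the drain: ½ k_n (V_GS − V_TN)² = (V_DD − V_GS)/R.
Let x = V_GS − 1.22. Then 38.5 x² + x − 11.58 = 0, giving x = 0.536 V (positive root), so V_GS = 1.76 V.
I_D = (V_DD − V_GS)/R = (12.8 − 1.76) / 15.1 = 0.731 mA.

V_GS = 1.76 V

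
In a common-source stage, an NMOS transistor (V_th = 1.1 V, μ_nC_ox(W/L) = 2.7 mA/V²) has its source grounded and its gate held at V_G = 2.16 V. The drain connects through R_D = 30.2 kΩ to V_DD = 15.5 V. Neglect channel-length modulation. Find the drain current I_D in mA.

I_D = 0.507 mA

V_GS = V_G = 2.16 V, so V_ov = 2.16 − 1.1 = 1.06 V.
Assume saturation: I_D = ½ k_n V_ov² = 0.5 × 2.7 × 1.06² = 1.52 mA, giving V_DS = V_DD − I_D R_D = 15.5 − 1.52 × 30.2 = -30.3 V.
But -30.3 V < V_ov = 1.06 V, so the device is actually in triode.
In triode I_D = k_n[V_ov V_DS − ½ V_DS²] and I_D = (V_DD − V_DS)/R_D. Equating: 40.8 V_DS² − 87.43 V_DS + 15.5 = 0, giving V_DS = 0.195 V (the root below V_ov).
I_D = (15.5 − 0.195) / 30.2 = 0.507 mA.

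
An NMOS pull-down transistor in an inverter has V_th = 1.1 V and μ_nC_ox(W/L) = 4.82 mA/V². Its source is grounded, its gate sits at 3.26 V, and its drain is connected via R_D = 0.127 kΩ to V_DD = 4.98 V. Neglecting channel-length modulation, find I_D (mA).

I_D = 11.2 mA

V_GS = V_G = 3.26 V, so V_ov = 3.26 − 1.1 = 2.16 V.
Assume saturation: I_D = ½ k_n V_ov² = 0.5 × 4.82 × 2.16² = 11.2 mA, giving V_DS = V_DD − I_D R_D = 4.98 − 11.2 × 0.127 = 3.55 V.
V_DS = 3.55 V ≥ V_ov = 2.16 V, confirming saturation.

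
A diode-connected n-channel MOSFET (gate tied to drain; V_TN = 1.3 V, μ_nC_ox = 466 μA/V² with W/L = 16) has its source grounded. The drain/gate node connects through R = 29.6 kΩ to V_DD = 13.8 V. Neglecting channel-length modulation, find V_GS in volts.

With gate tied to drain, V_GS = V_DS ≥ V_GS − V_TN, so the device is in saturation.
k_n = μ_nC_ox · (W/L) = 7.456 mA/V².
KCL at the drain: ½ k_n (V_GS − V_TN)² = (V_DD − V_GS)/R.
Let x = V_GS − 1.3. Then 110 x² + x − 12.5 = 0, giving x = 0.332 V (positive root), so V_GS = 1.63 V.
I_D = (V_DD − V_GS)/R = (13.8 − 1.63) / 29.6 = 0.411 mA.

V_GS = 1.63 V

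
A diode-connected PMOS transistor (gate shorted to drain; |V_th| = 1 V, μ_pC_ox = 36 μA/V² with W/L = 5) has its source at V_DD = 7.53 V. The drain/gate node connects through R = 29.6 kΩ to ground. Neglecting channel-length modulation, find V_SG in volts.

V_SG = 2.39 V

With gate tied to drain, V_SG = V_SD ≥ V_SG − |V_th|, so the device is in saturation.
k_p = μ_pC_ox · (W/L) = 0.18 mA/V².
KCL at the drain: ½ k_p (V_SG − |V_th|)² = (V_DD − V_SG)/R.
Let x = V_SG − 1. Then 2.66 x² + x − 6.53 = 0, giving x = 1.39 V (positive root), so V_SG = 2.39 V.
I_D = (V_DD − V_SG)/R = (7.53 − 2.39) / 29.6 = 0.174 mA.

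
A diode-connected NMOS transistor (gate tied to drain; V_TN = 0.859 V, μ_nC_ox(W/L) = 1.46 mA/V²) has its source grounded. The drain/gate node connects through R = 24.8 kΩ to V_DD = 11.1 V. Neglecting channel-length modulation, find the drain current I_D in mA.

I_D = 0.384 mA

With gate tied to drain, V_GS = V_DS ≥ V_GS − V_TN, so the device is in saturation.
KCL at the drain: ½ k_n (V_GS − V_TN)² = (V_DD − V_GS)/R.
Let x = V_GS − 0.859. Then 18.1 x² + x − 10.24 = 0, giving x = 0.725 V (positive root), so V_GS = 1.58 V.
I_D = (V_DD − V_GS)/R = (11.1 − 1.58) / 24.8 = 0.384 mA.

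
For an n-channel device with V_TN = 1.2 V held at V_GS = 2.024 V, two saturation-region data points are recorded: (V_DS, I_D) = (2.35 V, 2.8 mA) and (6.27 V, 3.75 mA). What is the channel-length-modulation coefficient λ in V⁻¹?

λ = 0.109 V⁻¹

With V_GS fixed, I_D ∝ (1 + λ V_DS) in saturation, so I_D2/I_D1 = (1 + λ V_DS2)/(1 + λ V_DS1).
3.75/2.8 = 1.339 = (1 + 6.27 λ)/(1 + 2.35 λ).
Solving: λ (I_D1 V_DS2 − I_D2 V_DS1) = I_D2 − I_D1, so λ = (3.75 − 2.8) / (2.8 × 6.27 − 3.75 × 2.35) = 0.95 / 8.74 = 0.109 V⁻¹.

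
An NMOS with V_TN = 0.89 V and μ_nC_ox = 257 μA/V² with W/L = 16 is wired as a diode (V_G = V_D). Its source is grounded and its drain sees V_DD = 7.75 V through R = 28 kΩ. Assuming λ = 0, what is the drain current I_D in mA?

I_D = 0.233 mA

With gate tied to drain, V_GS = V_DS ≥ V_GS − V_TN, so the device is in saturation.
k_n = μ_nC_ox · (W/L) = 4.112 mA/V².
KCL at the drain: ½ k_n (V_GS − V_TN)² = (V_DD − V_GS)/R.
Let x = V_GS − 0.89. Then 57.6 x² + x − 6.86 = 0, giving x = 0.337 V (positive root), so V_GS = 1.23 V.
I_D = (V_DD − V_GS)/R = (7.75 − 1.23) / 28 = 0.233 mA.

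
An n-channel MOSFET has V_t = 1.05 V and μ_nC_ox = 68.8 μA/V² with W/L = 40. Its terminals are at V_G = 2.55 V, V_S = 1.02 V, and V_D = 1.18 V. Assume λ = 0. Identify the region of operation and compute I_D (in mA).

V_GS = V_G − V_S = 2.55 − 1.02 = 1.53 V; V_DS = V_D − V_S = 1.18 − 1.02 = 0.16 V.
k_n = μ_nC_ox · (W/L) = 2.752 mA/V².
V_ov = V_GS − V_t = 1.53 − 1.05 = 0.48 V.
Since V_DS = 0.16 V < V_ov = 0.48 V, the device is in the triode region.
I_D = k_n [V_ov · V_DS − ½ V_DS²] = 2.752 × [0.48 × 0.16 − 0.5 × 0.16²] = 0.176 mA.

Triode; I_D = 0.176 mA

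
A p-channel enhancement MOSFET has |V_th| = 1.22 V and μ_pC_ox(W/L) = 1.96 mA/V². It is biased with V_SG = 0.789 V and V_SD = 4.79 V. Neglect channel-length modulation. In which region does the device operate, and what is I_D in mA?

V_SG = 0.789 V < |V_th| = 1.22 V, so the transistor is in cutoff.

Cutoff; I_D = 0 mA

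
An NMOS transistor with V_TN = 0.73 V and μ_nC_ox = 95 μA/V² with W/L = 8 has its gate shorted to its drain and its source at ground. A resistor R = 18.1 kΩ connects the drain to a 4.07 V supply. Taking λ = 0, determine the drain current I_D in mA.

I_D = 0.150 mA

With gate tied to drain, V_GS = V_DS ≥ V_GS − V_TN, so the device is in saturation.
k_n = μ_nC_ox · (W/L) = 0.76 mA/V².
KCL at the drain: ½ k_n (V_GS − V_TN)² = (V_DD − V_GS)/R.
Let x = V_GS − 0.73. Then 6.88 x² + x − 3.34 = 0, giving x = 0.628 V (positive root), so V_GS = 1.36 V.
I_D = (V_DD − V_GS)/R = (4.07 − 1.36) / 18.1 = 0.15 mA.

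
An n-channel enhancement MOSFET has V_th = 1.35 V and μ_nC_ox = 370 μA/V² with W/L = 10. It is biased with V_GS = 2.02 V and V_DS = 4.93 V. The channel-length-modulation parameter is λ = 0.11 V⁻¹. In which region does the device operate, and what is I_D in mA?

k_n = μ_nC_ox · (W/L) = 3.7 mA/V².
V_ov = V_GS − V_th = 2.02 − 1.35 = 0.67 V.
Since V_DS = 4.93 V ≥ V_ov = 0.67 V, the device is in saturation.
I_D = ½ k_n V_ov² (1 + λ V_DS) = 0.5 × 3.7 × 0.67² × (1 + 0.11 × 4.93) = 1.28 mA.

Saturation; I_D = 1.28 mA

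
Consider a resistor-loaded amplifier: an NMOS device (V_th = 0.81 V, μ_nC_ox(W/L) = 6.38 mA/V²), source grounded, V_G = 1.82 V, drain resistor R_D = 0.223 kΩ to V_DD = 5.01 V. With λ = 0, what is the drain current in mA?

V_GS = V_G = 1.82 V, so V_ov = 1.82 − 0.81 = 1.01 V.
Assume saturation: I_D = ½ k_n V_ov² = 0.5 × 6.38 × 1.01² = 3.25 mA, giving V_DS = V_DD − I_D R_D = 5.01 − 3.25 × 0.223 = 4.28 V.
V_DS = 4.28 V ≥ V_ov = 1.01 V, confirming saturation.

I_D = 3.25 mA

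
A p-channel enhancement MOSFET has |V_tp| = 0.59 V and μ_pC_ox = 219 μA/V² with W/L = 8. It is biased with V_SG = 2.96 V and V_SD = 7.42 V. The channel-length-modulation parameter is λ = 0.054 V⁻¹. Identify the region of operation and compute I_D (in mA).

Saturation; I_D = 6.89 mA

k_p = μ_pC_ox · (W/L) = 1.752 mA/V².
V_ov = V_SG − |V_tp| = 2.96 − 0.59 = 2.37 V.
Since V_SD = 7.42 V ≥ V_ov = 2.37 V, the device is in saturation.
I_D = ½ k_p V_ov² (1 + λ V_SD) = 0.5 × 1.752 × 2.37² × (1 + 0.054 × 7.42) = 6.89 mA.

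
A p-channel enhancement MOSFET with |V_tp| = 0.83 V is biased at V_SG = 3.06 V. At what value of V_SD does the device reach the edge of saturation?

V_SD,sat = 2.23 V

The boundary between triode and saturation is V_SD = V_SG − |V_tp| = V_ov.
V_ov = 3.06 − 0.83 = 2.23 V.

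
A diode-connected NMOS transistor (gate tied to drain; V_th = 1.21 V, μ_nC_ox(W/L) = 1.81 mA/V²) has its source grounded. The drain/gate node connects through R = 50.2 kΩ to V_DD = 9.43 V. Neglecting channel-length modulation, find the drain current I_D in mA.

With gate tied to drain, V_GS = V_DS ≥ V_GS − V_th, so the device is in saturation.
KCL at the drain: ½ k_n (V_GS − V_th)² = (V_DD − V_GS)/R.
Let x = V_GS − 1.21. Then 45.4 x² + x − 8.22 = 0, giving x = 0.414 V (positive root), so V_GS = 1.62 V.
I_D = (V_DD − V_GS)/R = (9.43 − 1.62) / 50.2 = 0.155 mA.

I_D = 0.155 mA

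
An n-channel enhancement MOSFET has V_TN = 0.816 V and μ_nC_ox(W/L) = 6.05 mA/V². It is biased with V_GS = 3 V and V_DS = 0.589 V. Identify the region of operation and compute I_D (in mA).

V_ov = V_GS − V_TN = 3 − 0.816 = 2.18 V.
Since V_DS = 0.589 V < V_ov = 2.18 V, the device is in the triode region.
I_D = k_n [V_ov · V_DS − ½ V_DS²] = 6.05 × [2.18 × 0.589 − 0.5 × 0.589²] = 6.73 mA.

Triode; I_D = 6.73 mA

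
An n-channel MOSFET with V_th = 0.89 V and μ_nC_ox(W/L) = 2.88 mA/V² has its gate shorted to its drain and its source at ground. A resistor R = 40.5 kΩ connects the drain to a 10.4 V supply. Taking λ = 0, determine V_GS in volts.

V_GS = 1.29 V

With gate tied to drain, V_GS = V_DS ≥ V_GS − V_th, so the device is in saturation.
KCL at the drain: ½ k_n (V_GS − V_th)² = (V_DD − V_GS)/R.
Let x = V_GS − 0.89. Then 58.3 x² + x − 9.51 = 0, giving x = 0.395 V (positive root), so V_GS = 1.29 V.
I_D = (V_DD − V_GS)/R = (10.4 − 1.29) / 40.5 = 0.225 mA.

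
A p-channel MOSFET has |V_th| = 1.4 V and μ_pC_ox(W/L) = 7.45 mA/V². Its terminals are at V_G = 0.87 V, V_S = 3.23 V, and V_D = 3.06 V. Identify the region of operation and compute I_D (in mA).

V_SG = V_S − V_G = 3.23 − 0.87 = 2.36 V; V_SD = V_S − V_D = 3.23 − 3.06 = 0.17 V.
V_ov = V_SG − |V_th| = 2.36 − 1.4 = 0.96 V.
Since V_SD = 0.17 V < V_ov = 0.96 V, the device is in the triode region.
I_D = k_p [V_ov · V_SD − ½ V_SD²] = 7.45 × [0.96 × 0.17 − 0.5 × 0.17²] = 1.11 mA.

Triode; I_D = 1.11 mA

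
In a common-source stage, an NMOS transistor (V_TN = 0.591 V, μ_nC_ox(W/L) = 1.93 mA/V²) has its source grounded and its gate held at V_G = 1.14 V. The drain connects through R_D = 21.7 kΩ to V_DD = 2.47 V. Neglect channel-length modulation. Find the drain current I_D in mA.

I_D = 0.109 mA

V_GS = V_G = 1.14 V, so V_ov = 1.14 − 0.591 = 0.549 V.
Assume saturation: I_D = ½ k_n V_ov² = 0.5 × 1.93 × 0.549² = 0.291 mA, giving V_DS = V_DD − I_D R_D = 2.47 − 0.291 × 21.7 = -3.84 V.
But -3.84 V < V_ov = 0.549 V, so the device is actually in triode.
In triode I_D = k_n[V_ov V_DS − ½ V_DS²] and I_D = (V_DD − V_DS)/R_D. Equating: 20.9 V_DS² − 23.99 V_DS + 2.47 = 0, giving V_DS = 0.114 V (the root below V_ov).
I_D = (2.47 − 0.114) / 21.7 = 0.109 mA.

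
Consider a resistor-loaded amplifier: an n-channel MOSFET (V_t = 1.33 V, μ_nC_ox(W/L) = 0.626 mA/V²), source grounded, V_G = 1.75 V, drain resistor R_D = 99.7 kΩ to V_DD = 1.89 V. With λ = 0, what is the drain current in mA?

V_GS = V_G = 1.75 V, so V_ov = 1.75 − 1.33 = 0.42 V.
Assume saturation: I_D = ½ k_n V_ov² = 0.5 × 0.626 × 0.42² = 0.0552 mA, giving V_DS = V_DD − I_D R_D = 1.89 − 0.0552 × 99.7 = -3.61 V.
But -3.61 V < V_ov = 0.42 V, so the device is actually in triode.
In triode I_D = k_n[V_ov V_DS − ½ V_DS²] and I_D = (V_DD − V_DS)/R_D. Equating: 31.2 V_DS² − 27.21 V_DS + 1.89 = 0, giving V_DS = 0.0761 V (the root below V_ov).
I_D = (1.89 − 0.0761) / 99.7 = 0.0182 mA.

I_D = 0.0182 mA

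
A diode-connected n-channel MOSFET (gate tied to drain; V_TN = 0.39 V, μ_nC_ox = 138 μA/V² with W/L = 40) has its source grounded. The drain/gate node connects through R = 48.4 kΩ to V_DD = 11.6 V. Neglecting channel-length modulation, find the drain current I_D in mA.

I_D = 0.226 mA

With gate tied to drain, V_GS = V_DS ≥ V_GS − V_TN, so the device is in saturation.
k_n = μ_nC_ox · (W/L) = 5.52 mA/V².
KCL at the drain: ½ k_n (V_GS − V_TN)² = (V_DD − V_GS)/R.
Let x = V_GS − 0.39. Then 134 x² + x − 11.21 = 0, giving x = 0.286 V (positive root), so V_GS = 0.676 V.
I_D = (V_DD − V_GS)/R = (11.6 − 0.676) / 48.4 = 0.226 mA.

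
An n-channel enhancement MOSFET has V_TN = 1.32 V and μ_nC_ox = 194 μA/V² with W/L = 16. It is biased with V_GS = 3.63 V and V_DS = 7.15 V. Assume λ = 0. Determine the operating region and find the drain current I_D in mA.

k_n = μ_nC_ox · (W/L) = 3.104 mA/V².
V_ov = V_GS − V_TN = 3.63 − 1.32 = 2.31 V.
Since V_DS = 7.15 V ≥ V_ov = 2.31 V, the device is in saturation.
I_D = ½ k_n V_ov² = 0.5 × 3.104 × 2.31² = 8.28 mA.

Saturation; I_D = 8.28 mA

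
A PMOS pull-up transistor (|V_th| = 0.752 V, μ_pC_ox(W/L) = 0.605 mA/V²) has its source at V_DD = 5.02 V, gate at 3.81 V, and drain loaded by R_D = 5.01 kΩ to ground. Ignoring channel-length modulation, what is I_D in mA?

V_SG = V_DD − V_G = 5.02 − 3.81 = 1.21 V, so V_ov = 1.21 − 0.752 = 0.458 V.
Assume saturation: I_D = ½ k_p V_ov² = 0.5 × 0.605 × 0.458² = 0.0635 mA, giving V_SD = V_DD − I_D R_D = 5.02 − 0.0635 × 5.01 = 4.7 V.
V_SD = 4.7 V ≥ V_ov = 0.458 V, confirming saturation.

I_D = 0.0635 mA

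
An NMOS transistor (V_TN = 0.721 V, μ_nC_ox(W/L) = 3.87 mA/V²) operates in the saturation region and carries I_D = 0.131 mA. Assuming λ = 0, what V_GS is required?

In saturation I_D = ½ k_n (V_GS − V_TN)², so V_GS − V_TN = √(2 I_D / k_n) = √(2 × 0.131 / 3.87) = 0.26 V.
V_GS = 0.721 + 0.26 = 0.981 V.

V_GS = 0.981 V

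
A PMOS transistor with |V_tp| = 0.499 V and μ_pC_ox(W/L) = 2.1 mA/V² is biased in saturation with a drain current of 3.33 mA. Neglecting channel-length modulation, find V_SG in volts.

In saturation I_D = ½ k_p (V_SG − |V_tp|)², so V_SG − |V_tp| = √(2 I_D / k_p) = √(2 × 3.33 / 2.1) = 1.78 V.
V_SG = 0.499 + 1.78 = 2.28 V.

V_SG = 2.28 V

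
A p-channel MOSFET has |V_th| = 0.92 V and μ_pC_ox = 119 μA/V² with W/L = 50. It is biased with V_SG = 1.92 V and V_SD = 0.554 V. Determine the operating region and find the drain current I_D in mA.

k_p = μ_pC_ox · (W/L) = 5.95 mA/V².
V_ov = V_SG − |V_th| = 1.92 − 0.92 = 1 V.
Since V_SD = 0.554 V < V_ov = 1 V, the device is in the triode region.
I_D = k_p [V_ov · V_SD − ½ V_SD²] = 5.95 × [1 × 0.554 − 0.5 × 0.554²] = 2.38 mA.

Triode; I_D = 2.38 mA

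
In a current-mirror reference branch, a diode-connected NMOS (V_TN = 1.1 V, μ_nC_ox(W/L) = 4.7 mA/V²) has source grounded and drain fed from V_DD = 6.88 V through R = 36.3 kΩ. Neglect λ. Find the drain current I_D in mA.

I_D = 0.152 mA

With gate tied to drain, V_GS = V_DS ≥ V_GS − V_TN, so the device is in saturation.
KCL at the drain: ½ k_n (V_GS − V_TN)² = (V_DD − V_GS)/R.
Let x = V_GS − 1.1. Then 85.3 x² + x − 5.78 = 0, giving x = 0.255 V (positive root), so V_GS = 1.35 V.
I_D = (V_DD − V_GS)/R = (6.88 − 1.35) / 36.3 = 0.152 mA.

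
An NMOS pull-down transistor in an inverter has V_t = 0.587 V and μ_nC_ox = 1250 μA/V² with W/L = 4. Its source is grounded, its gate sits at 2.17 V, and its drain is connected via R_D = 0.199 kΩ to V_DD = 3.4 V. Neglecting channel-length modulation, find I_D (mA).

V_GS = V_G = 2.17 V, so V_ov = 2.17 − 0.587 = 1.58 V.
k_n = μ_nC_ox · (W/L) = 5 mA/V².
Assume saturation: I_D = ½ k_n V_ov² = 0.5 × 5 × 1.58² = 6.26 mA, giving V_DS = V_DD − I_D R_D = 3.4 − 6.26 × 0.199 = 2.15 V.
V_DS = 2.15 V ≥ V_ov = 1.58 V, confirming saturation.

I_D = 6.26 mA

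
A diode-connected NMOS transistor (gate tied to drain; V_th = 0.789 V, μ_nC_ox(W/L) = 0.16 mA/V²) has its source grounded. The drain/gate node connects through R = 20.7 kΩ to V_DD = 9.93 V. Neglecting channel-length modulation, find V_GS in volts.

V_GS = 2.86 V

With gate tied to drain, V_GS = V_DS ≥ V_GS − V_th, so the device is in saturation.
KCL at the drain: ½ k_n (V_GS − V_th)² = (V_DD − V_GS)/R.
Let x = V_GS − 0.789. Then 1.66 x² + x − 9.141 = 0, giving x = 2.07 V (positive root), so V_GS = 2.86 V.
I_D = (V_DD − V_GS)/R = (9.93 − 2.86) / 20.7 = 0.342 mA.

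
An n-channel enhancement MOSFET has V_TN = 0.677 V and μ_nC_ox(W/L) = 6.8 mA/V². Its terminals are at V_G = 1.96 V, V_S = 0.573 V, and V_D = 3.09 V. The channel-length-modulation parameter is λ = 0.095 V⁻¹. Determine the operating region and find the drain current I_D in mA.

V_GS = V_G − V_S = 1.96 − 0.573 = 1.39 V; V_DS = V_D − V_S = 3.09 − 0.573 = 2.52 V.
V_ov = V_GS − V_TN = 1.39 − 0.677 = 0.71 V.
Since V_DS = 2.52 V ≥ V_ov = 0.71 V, the device is in saturation.
I_D = ½ k_n V_ov² (1 + λ V_DS) = 0.5 × 6.8 × 0.71² × (1 + 0.095 × 2.52) = 2.12 mA.

Saturation; I_D = 2.12 mA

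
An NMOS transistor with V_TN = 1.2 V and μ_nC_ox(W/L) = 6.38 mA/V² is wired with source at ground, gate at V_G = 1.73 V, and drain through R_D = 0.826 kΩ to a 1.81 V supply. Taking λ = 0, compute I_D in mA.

I_D = 0.896 mA

V_GS = V_G = 1.73 V, so V_ov = 1.73 − 1.2 = 0.53 V.
Assume saturation: I_D = ½ k_n V_ov² = 0.5 × 6.38 × 0.53² = 0.896 mA, giving V_DS = V_DD − I_D R_D = 1.81 − 0.896 × 0.826 = 1.07 V.
V_DS = 1.07 V ≥ V_ov = 0.53 V, confirming saturation.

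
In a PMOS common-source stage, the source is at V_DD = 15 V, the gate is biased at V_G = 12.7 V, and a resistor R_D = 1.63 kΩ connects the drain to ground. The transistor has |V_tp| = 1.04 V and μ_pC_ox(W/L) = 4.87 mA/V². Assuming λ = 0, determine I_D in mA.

I_D = 3.87 mA

V_SG = V_DD − V_G = 15 − 12.7 = 2.3 V, so V_ov = 2.3 − 1.04 = 1.26 V.
Assume saturation: I_D = ½ k_p V_ov² = 0.5 × 4.87 × 1.26² = 3.87 mA, giving V_SD = V_DD − I_D R_D = 15 − 3.87 × 1.63 = 8.7 V.
V_SD = 8.7 V ≥ V_ov = 1.26 V, confirming saturation.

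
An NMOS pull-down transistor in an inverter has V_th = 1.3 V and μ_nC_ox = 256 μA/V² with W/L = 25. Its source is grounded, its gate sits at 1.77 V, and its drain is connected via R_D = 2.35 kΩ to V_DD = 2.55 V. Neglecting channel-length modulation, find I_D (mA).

I_D = 0.707 mA

V_GS = V_G = 1.77 V, so V_ov = 1.77 − 1.3 = 0.47 V.
k_n = μ_nC_ox · (W/L) = 6.4 mA/V².
Assume saturation: I_D = ½ k_n V_ov² = 0.5 × 6.4 × 0.47² = 0.707 mA, giving V_DS = V_DD − I_D R_D = 2.55 − 0.707 × 2.35 = 0.889 V.
V_DS = 0.889 V ≥ V_ov = 0.47 V, confirming saturation.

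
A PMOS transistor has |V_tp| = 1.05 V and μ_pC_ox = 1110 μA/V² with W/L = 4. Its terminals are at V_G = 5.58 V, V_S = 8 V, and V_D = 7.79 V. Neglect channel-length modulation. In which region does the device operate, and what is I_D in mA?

Triode; I_D = 1.18 mA

V_SG = V_S − V_G = 8 − 5.58 = 2.42 V; V_SD = V_S − V_D = 8 − 7.79 = 0.21 V.
k_p = μ_pC_ox · (W/L) = 4.44 mA/V².
V_ov = V_SG − |V_tp| = 2.42 − 1.05 = 1.37 V.
Since V_SD = 0.21 V < V_ov = 1.37 V, the device is in the triode region.
I_D = k_p [V_ov · V_SD − ½ V_SD²] = 4.44 × [1.37 × 0.21 − 0.5 × 0.21²] = 1.18 mA.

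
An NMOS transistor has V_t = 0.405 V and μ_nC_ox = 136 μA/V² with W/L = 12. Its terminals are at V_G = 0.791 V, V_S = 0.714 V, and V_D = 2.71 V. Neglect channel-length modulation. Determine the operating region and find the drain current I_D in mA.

Cutoff; I_D = 0 mA

V_GS = V_G − V_S = 0.791 − 0.714 = 0.077 V; V_DS = V_D − V_S = 2.71 − 0.714 = 2 V.
V_GS = 0.077 V < V_t = 0.405 V, so the transistor is in cutoff.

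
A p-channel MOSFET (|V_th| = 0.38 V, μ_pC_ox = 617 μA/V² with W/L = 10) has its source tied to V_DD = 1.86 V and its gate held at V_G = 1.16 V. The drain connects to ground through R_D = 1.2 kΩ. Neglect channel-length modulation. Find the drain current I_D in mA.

I_D = 0.316 mA

V_SG = V_DD − V_G = 1.86 − 1.16 = 0.7 V, so V_ov = 0.7 − 0.38 = 0.32 V.
k_p = μ_pC_ox · (W/L) = 6.17 mA/V².
Assume saturation: I_D = ½ k_p V_ov² = 0.5 × 6.17 × 0.32² = 0.316 mA, giving V_SD = V_DD − I_D R_D = 1.86 − 0.316 × 1.2 = 1.48 V.
V_SD = 1.48 V ≥ V_ov = 0.32 V, confirming saturation.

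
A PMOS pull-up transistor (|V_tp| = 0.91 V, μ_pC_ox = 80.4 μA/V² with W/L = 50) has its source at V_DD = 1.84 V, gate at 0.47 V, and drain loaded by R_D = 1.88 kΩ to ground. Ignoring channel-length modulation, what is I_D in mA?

V_SG = V_DD − V_G = 1.84 − 0.47 = 1.37 V, so V_ov = 1.37 − 0.91 = 0.46 V.
k_p = μ_pC_ox · (W/L) = 4.02 mA/V².
Assume saturation: I_D = ½ k_p V_ov² = 0.5 × 4.02 × 0.46² = 0.425 mA, giving V_SD = V_DD − I_D R_D = 1.84 − 0.425 × 1.88 = 1.04 V.
V_SD = 1.04 V ≥ V_ov = 0.46 V, confirming saturation.

I_D = 0.425 mA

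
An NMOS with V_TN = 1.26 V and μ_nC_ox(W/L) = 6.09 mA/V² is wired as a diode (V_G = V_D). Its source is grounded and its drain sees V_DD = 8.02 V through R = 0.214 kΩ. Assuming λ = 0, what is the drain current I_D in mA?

I_D = 19.7 mA

With gate tied to drain, V_GS = V_DS ≥ V_GS − V_TN, so the device is in saturation.
KCL at the drain: ½ k_n (V_GS − V_TN)² = (V_DD − V_GS)/R.
Let x = V_GS − 1.26. Then 0.652 x² + x − 6.76 = 0, giving x = 2.54 V (positive root), so V_GS = 3.8 V.
I_D = (V_DD − V_GS)/R = (8.02 − 3.8) / 0.214 = 19.7 mA.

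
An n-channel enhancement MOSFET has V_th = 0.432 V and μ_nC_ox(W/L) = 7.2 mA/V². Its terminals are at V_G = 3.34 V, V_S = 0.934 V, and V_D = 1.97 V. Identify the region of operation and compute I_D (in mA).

V_GS = V_G − V_S = 3.34 − 0.934 = 2.41 V; V_DS = V_D − V_S = 1.97 − 0.934 = 1.04 V.
V_ov = V_GS − V_th = 2.41 − 0.432 = 1.97 V.
Since V_DS = 1.04 V < V_ov = 1.97 V, the device is in the triode region.
I_D = k_n [V_ov · V_DS − ½ V_DS²] = 7.2 × [1.97 × 1.04 − 0.5 × 1.04²] = 10.9 mA.

Triode; I_D = 10.9 mA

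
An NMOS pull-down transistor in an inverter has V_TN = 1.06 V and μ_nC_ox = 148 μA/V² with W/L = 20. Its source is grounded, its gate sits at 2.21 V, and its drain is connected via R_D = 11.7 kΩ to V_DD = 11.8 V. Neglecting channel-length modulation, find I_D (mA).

I_D = 0.980 mA

V_GS = V_G = 2.21 V, so V_ov = 2.21 − 1.06 = 1.15 V.
k_n = μ_nC_ox · (W/L) = 2.96 mA/V².
Assume saturation: I_D = ½ k_n V_ov² = 0.5 × 2.96 × 1.15² = 1.96 mA, giving V_DS = V_DD − I_D R_D = 11.8 − 1.96 × 11.7 = -11.1 V.
But -11.1 V < V_ov = 1.15 V, so the device is actually in triode.
In triode I_D = k_n[V_ov V_DS − ½ V_DS²] and I_D = (V_DD − V_DS)/R_D. Equating: 17.3 V_DS² − 40.83 V_DS + 11.8 = 0, giving V_DS = 0.337 V (the root below V_ov).
I_D = (11.8 − 0.337) / 11.7 = 0.98 mA.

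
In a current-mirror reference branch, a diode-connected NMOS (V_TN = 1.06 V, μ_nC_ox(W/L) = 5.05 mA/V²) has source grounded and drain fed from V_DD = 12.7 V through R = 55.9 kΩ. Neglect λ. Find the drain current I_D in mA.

With gate tied to drain, V_GS = V_DS ≥ V_GS − V_TN, so the device is in saturation.
KCL at the drain: ½ k_n (V_GS − V_TN)² = (V_DD − V_GS)/R.
Let x = V_GS − 1.06. Then 141 x² + x − 11.64 = 0, giving x = 0.284 V (positive root), so V_GS = 1.34 V.
I_D = (V_DD − V_GS)/R = (12.7 − 1.34) / 55.9 = 0.203 mA.

I_D = 0.203 mA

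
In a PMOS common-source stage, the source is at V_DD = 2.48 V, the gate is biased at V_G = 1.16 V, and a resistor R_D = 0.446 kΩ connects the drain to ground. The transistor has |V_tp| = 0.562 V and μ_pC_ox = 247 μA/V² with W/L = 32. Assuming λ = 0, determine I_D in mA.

V_SG = V_DD − V_G = 2.48 − 1.16 = 1.32 V, so V_ov = 1.32 − 0.562 = 0.758 V.
k_p = μ_pC_ox · (W/L) = 7.904 mA/V².
Assume saturation: I_D = ½ k_p V_ov² = 0.5 × 7.904 × 0.758² = 2.27 mA, giving V_SD = V_DD − I_D R_D = 2.48 − 2.27 × 0.446 = 1.47 V.
V_SD = 1.47 V ≥ V_ov = 0.758 V, confirming saturation.

I_D = 2.27 mA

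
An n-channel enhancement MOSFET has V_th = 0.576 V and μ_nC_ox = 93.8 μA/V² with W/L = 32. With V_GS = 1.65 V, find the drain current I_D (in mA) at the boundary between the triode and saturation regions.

At the boundary V_DS = V_ov = V_GS − V_th = 1.65 − 0.576 = 1.07 V.
k_n = μ_nC_ox · (W/L) = 3.002 mA/V².
I_D = ½ k_n V_ov² = 0.5 × 3.002 × 1.07² = 1.73 mA.

I_D = 1.73 mA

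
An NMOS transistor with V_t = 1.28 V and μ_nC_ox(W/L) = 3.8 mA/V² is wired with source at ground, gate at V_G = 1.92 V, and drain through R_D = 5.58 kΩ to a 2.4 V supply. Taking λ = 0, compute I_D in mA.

V_GS = V_G = 1.92 V, so V_ov = 1.92 − 1.28 = 0.64 V.
Assume saturation: I_D = ½ k_n V_ov² = 0.5 × 3.8 × 0.64² = 0.778 mA, giving V_DS = V_DD − I_D R_D = 2.4 − 0.778 × 5.58 = -1.94 V.
But -1.94 V < V_ov = 0.64 V, so the device is actually in triode.
In triode I_D = k_n[V_ov V_DS − ½ V_DS²] and I_D = (V_DD − V_DS)/R_D. Equating: 10.6 V_DS² − 14.57 V_DS + 2.4 = 0, giving V_DS = 0.191 V (the root below V_ov).
I_D = (2.4 − 0.191) / 5.58 = 0.396 mA.

I_D = 0.396 mA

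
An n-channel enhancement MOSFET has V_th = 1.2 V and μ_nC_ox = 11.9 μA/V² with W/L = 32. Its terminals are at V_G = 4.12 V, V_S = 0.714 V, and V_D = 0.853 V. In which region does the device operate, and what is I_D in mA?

Triode; I_D = 0.113 mA

V_GS = V_G − V_S = 4.12 − 0.714 = 3.41 V; V_DS = V_D − V_S = 0.853 − 0.714 = 0.139 V.
k_n = μ_nC_ox · (W/L) = 0.3808 mA/V².
V_ov = V_GS − V_th = 3.41 − 1.2 = 2.21 V.
Since V_DS = 0.139 V < V_ov = 2.21 V, the device is in the triode region.
I_D = k_n [V_ov · V_DS − ½ V_DS²] = 0.3808 × [2.21 × 0.139 − 0.5 × 0.139²] = 0.113 mA.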